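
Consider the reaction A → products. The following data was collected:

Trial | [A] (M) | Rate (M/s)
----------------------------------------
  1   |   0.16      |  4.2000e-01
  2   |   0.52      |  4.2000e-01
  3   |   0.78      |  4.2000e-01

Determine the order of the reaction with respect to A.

zeroth order (0)

Step 1: Compare trials - when concentration changes, rate stays constant.
Step 2: rate₂/rate₁ = 4.2000e-01/4.2000e-01 = 1
Step 3: [A]₂/[A]₁ = 0.52/0.16 = 3.25
Step 4: Since rate ratio ≈ (conc ratio)^0, the reaction is zeroth order.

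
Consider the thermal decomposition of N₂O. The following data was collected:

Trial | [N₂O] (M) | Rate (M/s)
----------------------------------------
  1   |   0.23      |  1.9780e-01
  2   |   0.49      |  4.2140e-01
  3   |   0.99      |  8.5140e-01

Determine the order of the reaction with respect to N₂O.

first order (1)

Step 1: Compare trials to find order n where rate₂/rate₁ = ([N₂O]₂/[N₂O]₁)^n
Step 2: rate₂/rate₁ = 4.2140e-01/1.9780e-01 = 2.13
Step 3: [N₂O]₂/[N₂O]₁ = 0.49/0.23 = 2.13
Step 4: n = ln(2.13)/ln(2.13) = 1.00 ≈ 1
Step 5: The reaction is first order in N₂O.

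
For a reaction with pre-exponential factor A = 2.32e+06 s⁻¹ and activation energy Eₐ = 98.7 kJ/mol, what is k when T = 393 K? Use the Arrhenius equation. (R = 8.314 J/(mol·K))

1.76e-07 s⁻¹

Step 1: Use the Arrhenius equation: k = A × exp(-Eₐ/RT)
Step 2: Convert Eₐ to J/mol: 98.7 kJ/mol = 98700 J/mol
Step 3: Calculate the exponent: -Eₐ/(RT) = -98700/(8.314 × 393) = -30.20749
Step 4: k = 2.32e+06 × exp(-30.20749)
Step 5: k = 2.32e+06 × 7.60420e-14 = 1.7642e-07 s⁻¹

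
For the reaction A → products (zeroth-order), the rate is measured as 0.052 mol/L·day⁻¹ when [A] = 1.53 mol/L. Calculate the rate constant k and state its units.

0.052 mol/L·day⁻¹

Step 1: For a zeroth-order reaction, rate = k (independent of concentration).
Step 2: k = rate = 0.052 mol/L·day⁻¹.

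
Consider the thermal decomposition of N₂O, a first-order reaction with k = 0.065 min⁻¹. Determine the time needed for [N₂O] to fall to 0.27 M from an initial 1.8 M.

29.19 min

Step 1: For first-order: t = ln([N₂O]₀/[N₂O])/k
Step 2: t = ln(1.8/0.27)/0.065
Step 3: t = ln(6.667)/0.065
Step 4: t = 1.897/0.065 = 29.19 min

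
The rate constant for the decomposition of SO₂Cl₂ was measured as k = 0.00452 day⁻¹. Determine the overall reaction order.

first order (1)

Step 1: The units of k for an nth-order reaction are (concentration)^(1-n)·(time)⁻¹.
Step 2: Here k has units day⁻¹, so the concentration exponent is 0.
Step 3: 1 - n = 0 ⇒ n = 1. The reaction is first order.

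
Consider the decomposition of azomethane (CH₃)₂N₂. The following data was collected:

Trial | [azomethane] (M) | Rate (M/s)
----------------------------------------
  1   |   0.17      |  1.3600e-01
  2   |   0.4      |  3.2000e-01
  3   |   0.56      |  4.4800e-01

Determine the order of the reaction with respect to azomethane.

first order (1)

Step 1: Compare trials to find order n where rate₂/rate₁ = ([azomethane]₂/[azomethane]₁)^n
Step 2: rate₂/rate₁ = 3.2000e-01/1.3600e-01 = 2.353
Step 3: [azomethane]₂/[azomethane]₁ = 0.4/0.17 = 2.353
Step 4: n = ln(2.353)/ln(2.353) = 1.00 ≈ 1
Step 5: The reaction is first order in azomethane.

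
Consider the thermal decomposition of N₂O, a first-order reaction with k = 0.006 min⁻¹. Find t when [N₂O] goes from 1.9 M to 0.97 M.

112.1 min

Step 1: For first-order: t = ln([N₂O]₀/[N₂O])/k
Step 2: t = ln(1.9/0.97)/0.006
Step 3: t = ln(1.959)/0.006
Step 4: t = 0.6723/0.006 = 112.1 min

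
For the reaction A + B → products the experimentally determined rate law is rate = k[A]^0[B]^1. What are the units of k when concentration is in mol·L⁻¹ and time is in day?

day⁻¹

Step 1: Overall order = 0 + 1 = 1.
Step 2: rate has units mol·L⁻¹·day⁻¹; [A]^0[B]^1 has units (mol·L⁻¹)^1.
Step 3: k = rate/([A]^0[B]^1), so units of k = (mol·L⁻¹)^(1-1)·day⁻¹ = day⁻¹.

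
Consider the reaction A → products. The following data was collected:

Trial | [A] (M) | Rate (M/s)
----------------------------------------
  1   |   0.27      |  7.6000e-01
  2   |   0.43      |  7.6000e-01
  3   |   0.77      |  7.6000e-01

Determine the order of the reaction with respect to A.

zeroth order (0)

Step 1: Compare trials - when concentration changes, rate stays constant.
Step 2: rate₂/rate₁ = 7.6000e-01/7.6000e-01 = 1
Step 3: [A]₂/[A]₁ = 0.43/0.27 = 1.593
Step 4: Since rate ratio ≈ (conc ratio)^0, the reaction is zeroth order.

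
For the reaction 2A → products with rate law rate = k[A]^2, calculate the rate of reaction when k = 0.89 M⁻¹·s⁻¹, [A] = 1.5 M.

2.002 M/s

Step 1: Identify the rate law: rate = k[A]^2
Step 2: Substitute values: rate = 0.89 × (1.5)^2
Step 3: Calculate: rate = 0.89 × 2.25 = 2.0025 M/s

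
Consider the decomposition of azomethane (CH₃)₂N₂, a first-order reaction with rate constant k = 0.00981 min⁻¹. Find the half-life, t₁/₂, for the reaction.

70.66 min

Step 1: For a first-order reaction, t₁/₂ = ln(2)/k
Step 2: t₁/₂ = ln(2)/0.00981
Step 3: t₁/₂ = 0.6931/0.00981 = 70.66 min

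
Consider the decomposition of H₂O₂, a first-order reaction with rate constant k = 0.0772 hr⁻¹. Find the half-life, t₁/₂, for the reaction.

8.979 hr

Step 1: For a first-order reaction, t₁/₂ = ln(2)/k
Step 2: t₁/₂ = ln(2)/0.0772
Step 3: t₁/₂ = 0.6931/0.0772 = 8.979 hr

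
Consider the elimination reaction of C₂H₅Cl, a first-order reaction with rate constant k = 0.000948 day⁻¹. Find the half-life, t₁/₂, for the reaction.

731.2 day

Step 1: For a first-order reaction, t₁/₂ = ln(2)/k
Step 2: t₁/₂ = ln(2)/0.000948
Step 3: t₁/₂ = 0.6931/0.000948 = 731.2 day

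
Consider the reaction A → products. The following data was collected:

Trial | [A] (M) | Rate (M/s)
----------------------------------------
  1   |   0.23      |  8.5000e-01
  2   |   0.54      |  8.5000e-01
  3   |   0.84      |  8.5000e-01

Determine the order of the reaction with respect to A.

zeroth order (0)

Step 1: Compare trials - when concentration changes, rate stays constant.
Step 2: rate₂/rate₁ = 8.5000e-01/8.5000e-01 = 1
Step 3: [A]₂/[A]₁ = 0.54/0.23 = 2.348
Step 4: Since rate ratio ≈ (conc ratio)^0, the reaction is zeroth order.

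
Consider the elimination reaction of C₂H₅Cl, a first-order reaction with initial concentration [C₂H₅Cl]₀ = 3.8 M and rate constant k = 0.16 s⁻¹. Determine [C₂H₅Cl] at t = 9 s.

0.9003 M

Step 1: For a first-order reaction: [C₂H₅Cl] = [C₂H₅Cl]₀ × e^(-kt)
Step 2: [C₂H₅Cl] = 3.8 × e^(-0.16 × 9)
Step 3: [C₂H₅Cl] = 3.8 × e^(-1.44)
Step 4: [C₂H₅Cl] = 3.8 × 0.236928 = 0.9003 M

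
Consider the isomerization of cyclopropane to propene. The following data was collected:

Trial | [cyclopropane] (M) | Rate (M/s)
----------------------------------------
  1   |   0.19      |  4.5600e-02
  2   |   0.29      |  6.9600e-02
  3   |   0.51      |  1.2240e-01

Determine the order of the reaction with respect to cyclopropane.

first order (1)

Step 1: Compare trials to find order n where rate₂/rate₁ = ([cyclopropane]₂/[cyclopropane]₁)^n
Step 2: rate₂/rate₁ = 6.9600e-02/4.5600e-02 = 1.526
Step 3: [cyclopropane]₂/[cyclopropane]₁ = 0.29/0.19 = 1.526
Step 4: n = ln(1.526)/ln(1.526) = 1.00 ≈ 1
Step 5: The reaction is first order in cyclopropane.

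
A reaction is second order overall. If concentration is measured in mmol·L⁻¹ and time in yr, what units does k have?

(mmol·L⁻¹)⁻¹·yr⁻¹

Step 1: For overall order n, rate = k × (concentration)^n.
Step 2: Rate has units mmol·L⁻¹·yr⁻¹; concentration term has units (mmol·L⁻¹)^2.
Step 3: k = rate / (concentration)^n, so units of k = (mmol·L⁻¹)^(1-2)·yr⁻¹ = (mmol·L⁻¹)⁻¹·yr⁻¹.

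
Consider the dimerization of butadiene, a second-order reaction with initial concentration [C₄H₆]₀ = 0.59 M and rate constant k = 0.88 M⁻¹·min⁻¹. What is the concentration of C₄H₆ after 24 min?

0.04383 M

Step 1: For a second-order reaction: 1/[C₄H₆] = 1/[C₄H₆]₀ + kt
Step 2: 1/[C₄H₆] = 1/0.59 + 0.88 × 24
Step 3: 1/[C₄H₆] = 1.695 + 21.12 = 22.81
Step 4: [C₄H₆] = 1/22.81 = 0.04383 M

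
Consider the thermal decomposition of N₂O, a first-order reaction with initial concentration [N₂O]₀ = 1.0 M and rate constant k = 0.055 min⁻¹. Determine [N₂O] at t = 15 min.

0.4382 M

Step 1: For a first-order reaction: [N₂O] = [N₂O]₀ × e^(-kt)
Step 2: [N₂O] = 1.0 × e^(-0.055 × 15)
Step 3: [N₂O] = 1.0 × e^(-0.825)
Step 4: [N₂O] = 1.0 × 0.438235 = 0.4382 M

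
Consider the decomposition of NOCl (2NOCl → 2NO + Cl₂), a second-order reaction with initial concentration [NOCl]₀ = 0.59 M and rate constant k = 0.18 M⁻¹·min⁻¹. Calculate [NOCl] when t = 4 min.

0.4141 M

Step 1: For a second-order reaction: 1/[NOCl] = 1/[NOCl]₀ + kt
Step 2: 1/[NOCl] = 1/0.59 + 0.18 × 4
Step 3: 1/[NOCl] = 1.695 + 0.72 = 2.415
Step 4: [NOCl] = 1/2.415 = 0.4141 M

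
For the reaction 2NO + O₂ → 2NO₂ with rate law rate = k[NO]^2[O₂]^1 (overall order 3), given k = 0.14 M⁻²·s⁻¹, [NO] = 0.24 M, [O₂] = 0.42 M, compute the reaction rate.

0.003387 M/s

Step 1: The rate law is rate = k[NO]^2[O₂]^1, overall order = 2+1 = 3
Step 2: Substitute values: rate = 0.14 × (0.24)^2 × (0.42)^1
Step 3: rate = 0.14 × 0.0576 × 0.42 = 0.00338688 M/s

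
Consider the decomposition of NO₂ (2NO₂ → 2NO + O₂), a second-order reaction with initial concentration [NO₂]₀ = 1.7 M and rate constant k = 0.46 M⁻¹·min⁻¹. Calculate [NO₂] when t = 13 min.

0.1522 M

Step 1: For a second-order reaction: 1/[NO₂] = 1/[NO₂]₀ + kt
Step 2: 1/[NO₂] = 1/1.7 + 0.46 × 13
Step 3: 1/[NO₂] = 0.5882 + 5.98 = 6.568
Step 4: [NO₂] = 1/6.568 = 0.1522 M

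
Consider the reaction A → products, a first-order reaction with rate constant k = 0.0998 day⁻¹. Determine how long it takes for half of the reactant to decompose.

6.945 day

Step 1: For a first-order reaction, t₁/₂ = ln(2)/k
Step 2: t₁/₂ = ln(2)/0.0998
Step 3: t₁/₂ = 0.6931/0.0998 = 6.945 day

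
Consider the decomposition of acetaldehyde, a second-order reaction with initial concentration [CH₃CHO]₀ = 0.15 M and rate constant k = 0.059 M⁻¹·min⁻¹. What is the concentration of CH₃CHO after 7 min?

0.1412 M

Step 1: For a second-order reaction: 1/[CH₃CHO] = 1/[CH₃CHO]₀ + kt
Step 2: 1/[CH₃CHO] = 1/0.15 + 0.059 × 7
Step 3: 1/[CH₃CHO] = 6.667 + 0.413 = 7.08
Step 4: [CH₃CHO] = 1/7.08 = 0.1412 M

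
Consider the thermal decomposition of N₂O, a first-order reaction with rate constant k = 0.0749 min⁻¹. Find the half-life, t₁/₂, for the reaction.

9.254 min

Step 1: For a first-order reaction, t₁/₂ = ln(2)/k
Step 2: t₁/₂ = ln(2)/0.0749
Step 3: t₁/₂ = 0.6931/0.0749 = 9.254 min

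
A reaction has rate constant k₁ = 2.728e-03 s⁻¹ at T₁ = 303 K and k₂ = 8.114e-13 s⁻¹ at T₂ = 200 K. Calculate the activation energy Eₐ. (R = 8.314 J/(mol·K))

107.3 kJ/mol

Step 1: Use the two-temperature Arrhenius form: ln(k₂/k₁) = -Eₐ/R × (1/T₂ - 1/T₁)
Step 2: ln(k₂/k₁) = ln(8.114e-13/2.728e-03) = ln(2.97434e-10) = -21.9358
Step 3: 1/T₂ - 1/T₁ = 1/200 - 1/303 = 1.699670e-03 K⁻¹
Step 4: Eₐ = -R × ln(k₂/k₁) / (1/T₂ - 1/T₁) = -8.314 × -21.9358 / 1.699670e-03
Step 5: Eₐ = 1.0730e+05 J/mol = 107.3 kJ/mol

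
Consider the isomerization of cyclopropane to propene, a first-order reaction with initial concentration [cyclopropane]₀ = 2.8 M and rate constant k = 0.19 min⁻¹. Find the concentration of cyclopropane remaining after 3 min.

1.583 M

Step 1: For a first-order reaction: [cyclopropane] = [cyclopropane]₀ × e^(-kt)
Step 2: [cyclopropane] = 2.8 × e^(-0.19 × 3)
Step 3: [cyclopropane] = 2.8 × e^(-0.57)
Step 4: [cyclopropane] = 2.8 × 0.565525 = 1.583 M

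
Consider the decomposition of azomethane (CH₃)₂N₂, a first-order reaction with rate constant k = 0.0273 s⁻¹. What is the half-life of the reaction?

25.39 s

Step 1: For a first-order reaction, t₁/₂ = ln(2)/k
Step 2: t₁/₂ = ln(2)/0.0273
Step 3: t₁/₂ = 0.6931/0.0273 = 25.39 s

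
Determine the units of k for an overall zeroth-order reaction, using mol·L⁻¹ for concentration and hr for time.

mol·L⁻¹·hr⁻¹

Step 1: For overall order n, rate = k × (concentration)^n.
Step 2: Rate has units mol·L⁻¹·hr⁻¹; concentration term has units (mol·L⁻¹)^0.
Step 3: k = rate / (concentration)^n, so units of k = (mol·L⁻¹)^(1-0)·hr⁻¹ = mol·L⁻¹·hr⁻¹.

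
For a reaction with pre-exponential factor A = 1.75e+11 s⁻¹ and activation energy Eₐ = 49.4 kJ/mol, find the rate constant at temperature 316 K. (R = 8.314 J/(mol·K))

1.19e+03 s⁻¹

Step 1: Use the Arrhenius equation: k = A × exp(-Eₐ/RT)
Step 2: Convert Eₐ to J/mol: 49.4 kJ/mol = 49400 J/mol
Step 3: Calculate the exponent: -Eₐ/(RT) = -49400/(8.314 × 316) = -18.80312
Step 4: k = 1.75e+11 × exp(-18.80312)
Step 5: k = 1.75e+11 × 6.82195e-09 = 1.1938e+03 s⁻¹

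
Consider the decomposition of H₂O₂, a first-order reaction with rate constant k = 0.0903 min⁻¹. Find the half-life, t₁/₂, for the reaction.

7.676 min

Step 1: For a first-order reaction, t₁/₂ = ln(2)/k
Step 2: t₁/₂ = ln(2)/0.0903
Step 3: t₁/₂ = 0.6931/0.0903 = 7.676 min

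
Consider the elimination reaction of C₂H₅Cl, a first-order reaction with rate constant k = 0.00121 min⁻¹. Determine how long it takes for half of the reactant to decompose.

572.8 min

Step 1: For a first-order reaction, t₁/₂ = ln(2)/k
Step 2: t₁/₂ = ln(2)/0.00121
Step 3: t₁/₂ = 0.6931/0.00121 = 572.8 min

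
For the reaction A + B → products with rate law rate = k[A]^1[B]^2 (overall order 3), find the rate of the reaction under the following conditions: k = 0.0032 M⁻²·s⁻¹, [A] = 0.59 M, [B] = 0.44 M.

0.0003655 M/s

Step 1: The rate law is rate = k[A]^1[B]^2, overall order = 1+2 = 3
Step 2: Substitute values: rate = 0.0032 × (0.59)^1 × (0.44)^2
Step 3: rate = 0.0032 × 0.59 × 0.1936 = 0.000365517 M/s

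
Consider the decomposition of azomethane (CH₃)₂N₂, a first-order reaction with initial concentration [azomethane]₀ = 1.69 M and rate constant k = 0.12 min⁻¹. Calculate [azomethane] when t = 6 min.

0.8226 M

Step 1: For a first-order reaction: [azomethane] = [azomethane]₀ × e^(-kt)
Step 2: [azomethane] = 1.69 × e^(-0.12 × 6)
Step 3: [azomethane] = 1.69 × e^(-0.72)
Step 4: [azomethane] = 1.69 × 0.486752 = 0.8226 M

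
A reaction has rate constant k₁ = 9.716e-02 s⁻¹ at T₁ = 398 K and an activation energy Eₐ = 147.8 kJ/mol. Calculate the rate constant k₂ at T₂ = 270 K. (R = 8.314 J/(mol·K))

6.183e-11 s⁻¹

Step 1: Use the two-temperature Arrhenius form: ln(k₂/k₁) = -Eₐ/R × (1/T₂ - 1/T₁)
Step 2: Convert Eₐ to J/mol: 147.8 kJ/mol = 147800 J/mol
Step 3: 1/T₂ - 1/T₁ = 1/270 - 1/398 = 1.191141e-03 K⁻¹
Step 4: ln(k₂/k₁) = -147800/8.314 × 1.191141e-03 = -21.17520
Step 5: k₂ = k₁ × exp(-21.17520) = 9.716e-02 × 6.36396e-10 = 6.183e-11 s⁻¹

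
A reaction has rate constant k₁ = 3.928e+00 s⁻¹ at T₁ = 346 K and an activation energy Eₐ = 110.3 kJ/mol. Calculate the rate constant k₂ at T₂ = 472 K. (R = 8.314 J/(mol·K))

1.095e+05 s⁻¹

Step 1: Use the two-temperature Arrhenius form: ln(k₂/k₁) = -Eₐ/R × (1/T₂ - 1/T₁)
Step 2: Convert Eₐ to J/mol: 110.3 kJ/mol = 110300 J/mol
Step 3: 1/T₂ - 1/T₁ = 1/472 - 1/346 = -7.715293e-04 K⁻¹
Step 4: ln(k₂/k₁) = -110300/8.314 × -7.715293e-04 = 10.23571
Step 5: k₂ = k₁ × exp(10.23571) = 3.928e+00 × 2.78813e+04 = 1.095e+05 s⁻¹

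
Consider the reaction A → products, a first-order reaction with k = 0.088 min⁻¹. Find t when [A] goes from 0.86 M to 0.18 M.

17.77 min

Step 1: For first-order: t = ln([A]₀/[A])/k
Step 2: t = ln(0.86/0.18)/0.088
Step 3: t = ln(4.778)/0.088
Step 4: t = 1.564/0.088 = 17.77 min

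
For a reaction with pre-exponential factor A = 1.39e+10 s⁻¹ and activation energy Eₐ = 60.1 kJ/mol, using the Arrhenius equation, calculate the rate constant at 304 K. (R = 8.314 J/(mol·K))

6.55e-01 s⁻¹

Step 1: Use the Arrhenius equation: k = A × exp(-Eₐ/RT)
Step 2: Convert Eₐ to J/mol: 60.1 kJ/mol = 60100 J/mol
Step 3: Calculate the exponent: -Eₐ/(RT) = -60100/(8.314 × 304) = -23.77885
Step 4: k = 1.39e+10 × exp(-23.77885)
Step 5: k = 1.39e+10 × 4.70952e-11 = 6.5462e-01 s⁻¹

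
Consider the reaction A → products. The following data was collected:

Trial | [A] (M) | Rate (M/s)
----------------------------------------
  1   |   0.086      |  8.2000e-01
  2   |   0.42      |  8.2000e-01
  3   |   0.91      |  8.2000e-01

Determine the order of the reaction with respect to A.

zeroth order (0)

Step 1: Compare trials - when concentration changes, rate stays constant.
Step 2: rate₂/rate₁ = 8.2000e-01/8.2000e-01 = 1
Step 3: [A]₂/[A]₁ = 0.42/0.086 = 4.884
Step 4: Since rate ratio ≈ (conc ratio)^0, the reaction is zeroth order.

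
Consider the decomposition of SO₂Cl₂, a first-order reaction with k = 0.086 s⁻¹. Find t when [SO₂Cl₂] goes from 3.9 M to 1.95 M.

8.06 s

Step 1: For first-order: t = ln([SO₂Cl₂]₀/[SO₂Cl₂])/k
Step 2: t = ln(3.9/1.95)/0.086
Step 3: t = ln(2)/0.086
Step 4: t = 0.6931/0.086 = 8.06 s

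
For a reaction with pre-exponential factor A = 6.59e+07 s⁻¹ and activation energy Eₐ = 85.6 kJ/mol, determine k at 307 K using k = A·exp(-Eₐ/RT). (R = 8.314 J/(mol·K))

1.79e-07 s⁻¹

Step 1: Use the Arrhenius equation: k = A × exp(-Eₐ/RT)
Step 2: Convert Eₐ to J/mol: 85.6 kJ/mol = 85600 J/mol
Step 3: Calculate the exponent: -Eₐ/(RT) = -85600/(8.314 × 307) = -33.53709
Step 4: k = 6.59e+07 × exp(-33.53709)
Step 5: k = 6.59e+07 × 2.72287e-15 = 1.7944e-07 s⁻¹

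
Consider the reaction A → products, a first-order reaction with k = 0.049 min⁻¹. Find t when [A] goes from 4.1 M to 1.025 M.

28.29 min

Step 1: For first-order: t = ln([A]₀/[A])/k
Step 2: t = ln(4.1/1.025)/0.049
Step 3: t = ln(4)/0.049
Step 4: t = 1.386/0.049 = 28.29 min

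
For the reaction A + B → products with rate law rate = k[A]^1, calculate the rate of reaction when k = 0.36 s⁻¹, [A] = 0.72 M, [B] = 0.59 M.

0.2592 M/s

Step 1: The rate law is rate = k[A]^1
Step 2: Note that the rate does not depend on [B] (zero order in B).
Step 3: rate = 0.36 × (0.72)^1 = 0.2592 M/s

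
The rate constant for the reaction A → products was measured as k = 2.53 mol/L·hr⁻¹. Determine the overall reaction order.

zeroth order (0)

Step 1: The units of k for an nth-order reaction are (concentration)^(1-n)·(time)⁻¹.
Step 2: Here k has units mol/L·hr⁻¹, so the concentration exponent is 1.
Step 3: 1 - n = 1 ⇒ n = 0. The reaction is zeroth order.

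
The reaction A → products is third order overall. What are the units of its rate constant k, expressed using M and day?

M⁻²·day⁻¹

Step 1: For overall order n, rate = k × (concentration)^n.
Step 2: Rate has units M·day⁻¹; concentration term has units M^3.
Step 3: k = rate / (concentration)^n, so units of k = M^(1-3)·day⁻¹ = M⁻²·day⁻¹.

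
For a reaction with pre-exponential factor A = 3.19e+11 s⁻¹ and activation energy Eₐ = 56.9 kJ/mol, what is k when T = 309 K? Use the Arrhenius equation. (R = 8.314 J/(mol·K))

7.67e+01 s⁻¹

Step 1: Use the Arrhenius equation: k = A × exp(-Eₐ/RT)
Step 2: Convert Eₐ to J/mol: 56.9 kJ/mol = 56900 J/mol
Step 3: Calculate the exponent: -Eₐ/(RT) = -56900/(8.314 × 309) = -22.14847
Step 4: k = 3.19e+11 × exp(-22.14847)
Step 5: k = 3.19e+11 × 2.40459e-10 = 7.6706e+01 s⁻¹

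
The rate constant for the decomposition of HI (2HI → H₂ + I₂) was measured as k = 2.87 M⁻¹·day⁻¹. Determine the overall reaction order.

second order (2)

Step 1: The units of k for an nth-order reaction are (concentration)^(1-n)·(time)⁻¹.
Step 2: Here k has units M⁻¹·day⁻¹, so the concentration exponent is -1.
Step 3: 1 - n = -1 ⇒ n = 2. The reaction is second order.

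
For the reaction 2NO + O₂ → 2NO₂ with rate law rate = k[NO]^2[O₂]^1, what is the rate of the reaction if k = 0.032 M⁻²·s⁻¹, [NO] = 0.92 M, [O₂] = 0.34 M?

0.009209 M/s

Step 1: The rate law is rate = k[NO]^2[O₂]^1
Step 2: Substitute: rate = 0.032 × (0.92)^2 × (0.34)^1
Step 3: rate = 0.032 × 0.8464 × 0.34 = 0.00920883 M/s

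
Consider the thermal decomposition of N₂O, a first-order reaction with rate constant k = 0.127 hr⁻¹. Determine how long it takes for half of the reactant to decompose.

5.458 hr

Step 1: For a first-order reaction, t₁/₂ = ln(2)/k
Step 2: t₁/₂ = ln(2)/0.127
Step 3: t₁/₂ = 0.6931/0.127 = 5.458 hr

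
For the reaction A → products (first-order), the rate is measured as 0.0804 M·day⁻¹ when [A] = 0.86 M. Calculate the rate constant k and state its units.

0.09349 day⁻¹

Step 1: rate = k[A]^1, so k = rate / [A]^1.
Step 2: k = 0.0804 / (0.86)^1 = 0.0804 / 0.86.
Step 3: k = 0.09349 day⁻¹.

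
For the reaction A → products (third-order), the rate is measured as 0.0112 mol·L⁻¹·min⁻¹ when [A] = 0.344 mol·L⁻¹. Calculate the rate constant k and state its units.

0.2751 (mol·L⁻¹)⁻²·min⁻¹

Step 1: rate = k[A]^3, so k = rate / [A]^3.
Step 2: k = 0.0112 / (0.344)^3 = 0.0112 / 0.04071.
Step 3: k = 0.2751 (mol·L⁻¹)⁻²·min⁻¹.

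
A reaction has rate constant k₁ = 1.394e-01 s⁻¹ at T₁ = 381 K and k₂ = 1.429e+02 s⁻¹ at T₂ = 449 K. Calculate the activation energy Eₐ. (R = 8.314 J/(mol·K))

145.0 kJ/mol

Step 1: Use the two-temperature Arrhenius form: ln(k₂/k₁) = -Eₐ/R × (1/T₂ - 1/T₁)
Step 2: ln(k₂/k₁) = ln(1.429e+02/1.394e-01) = ln(1025.11) = 6.93255
Step 3: 1/T₂ - 1/T₁ = 1/449 - 1/381 = -3.975004e-04 K⁻¹
Step 4: Eₐ = -R × ln(k₂/k₁) / (1/T₂ - 1/T₁) = -8.314 × 6.93255 / -3.975004e-04
Step 5: Eₐ = 1.4500e+05 J/mol = 145.0 kJ/mol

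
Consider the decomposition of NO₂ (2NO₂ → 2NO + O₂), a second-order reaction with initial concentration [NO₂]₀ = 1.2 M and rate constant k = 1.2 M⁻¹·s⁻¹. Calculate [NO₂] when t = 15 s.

0.0531 M

Step 1: For a second-order reaction: 1/[NO₂] = 1/[NO₂]₀ + kt
Step 2: 1/[NO₂] = 1/1.2 + 1.2 × 15
Step 3: 1/[NO₂] = 0.8333 + 18 = 18.83
Step 4: [NO₂] = 1/18.83 = 0.0531 M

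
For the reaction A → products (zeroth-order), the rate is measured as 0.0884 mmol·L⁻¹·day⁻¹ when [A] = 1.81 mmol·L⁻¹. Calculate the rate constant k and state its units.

0.0884 mmol·L⁻¹·day⁻¹

Step 1: For a zeroth-order reaction, rate = k (independent of concentration).
Step 2: k = rate = 0.0884 mmol·L⁻¹·day⁻¹.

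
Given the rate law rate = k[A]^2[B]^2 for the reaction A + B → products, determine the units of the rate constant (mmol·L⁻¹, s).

(mmol·L⁻¹)⁻³·s⁻¹

Step 1: Overall order = 2 + 2 = 4.
Step 2: rate has units mmol·L⁻¹·s⁻¹; [A]^2[B]^2 has units (mmol·L⁻¹)^4.
Step 3: k = rate/([A]^2[B]^2), so units of k = (mmol·L⁻¹)^(1-4)·s⁻¹ = (mmol·L⁻¹)⁻³·s⁻¹.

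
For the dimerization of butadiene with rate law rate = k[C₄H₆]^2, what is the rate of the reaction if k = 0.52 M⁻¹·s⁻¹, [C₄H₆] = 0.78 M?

0.3164 M/s

Step 1: Identify the rate law: rate = k[C₄H₆]^2
Step 2: Substitute values: rate = 0.52 × (0.78)^2
Step 3: Calculate: rate = 0.52 × 0.6084 = 0.316368 M/s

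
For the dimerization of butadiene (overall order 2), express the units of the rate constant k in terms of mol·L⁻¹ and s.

(mol·L⁻¹)⁻¹·s⁻¹

Step 1: For overall order n, rate = k × (concentration)^n.
Step 2: Rate has units mol·L⁻¹·s⁻¹; concentration term has units (mol·L⁻¹)^2.
Step 3: k = rate / (concentration)^n, so units of k = (mol·L⁻¹)^(1-2)·s⁻¹ = (mol·L⁻¹)⁻¹·s⁻¹.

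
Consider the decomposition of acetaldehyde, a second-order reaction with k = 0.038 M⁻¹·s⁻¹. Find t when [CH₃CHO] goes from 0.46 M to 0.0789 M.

276.3 s

Step 1: For second-order: t = (1/[CH₃CHO] - 1/[CH₃CHO]₀)/k
Step 2: t = (1/0.0789 - 1/0.46)/0.038
Step 3: t = (12.67 - 2.174)/0.038
Step 4: t = 10.5/0.038 = 276.3 s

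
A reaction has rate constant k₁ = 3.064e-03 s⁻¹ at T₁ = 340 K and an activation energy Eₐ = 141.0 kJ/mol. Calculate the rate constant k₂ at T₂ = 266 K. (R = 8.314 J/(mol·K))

2.883e-09 s⁻¹

Step 1: Use the two-temperature Arrhenius form: ln(k₂/k₁) = -Eₐ/R × (1/T₂ - 1/T₁)
Step 2: Convert Eₐ to J/mol: 141.0 kJ/mol = 141000 J/mol
Step 3: 1/T₂ - 1/T₁ = 1/266 - 1/340 = 8.182220e-04 K⁻¹
Step 4: ln(k₂/k₁) = -141000/8.314 × 8.182220e-04 = -13.87651
Step 5: k₂ = k₁ × exp(-13.87651) = 3.064e-03 × 9.40824e-07 = 2.883e-09 s⁻¹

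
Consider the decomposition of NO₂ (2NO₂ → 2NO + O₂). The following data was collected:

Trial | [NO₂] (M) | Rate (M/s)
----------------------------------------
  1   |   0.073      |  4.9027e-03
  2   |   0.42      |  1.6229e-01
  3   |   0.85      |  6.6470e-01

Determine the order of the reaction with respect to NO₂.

second order (2)

Step 1: Compare trials to find order n where rate₂/rate₁ = ([NO₂]₂/[NO₂]₁)^n
Step 2: rate₂/rate₁ = 1.6229e-01/4.9027e-03 = 33.1
Step 3: [NO₂]₂/[NO₂]₁ = 0.42/0.073 = 5.753
Step 4: n = ln(33.1)/ln(5.753) = 2.00 ≈ 2
Step 5: The reaction is second order in NO₂.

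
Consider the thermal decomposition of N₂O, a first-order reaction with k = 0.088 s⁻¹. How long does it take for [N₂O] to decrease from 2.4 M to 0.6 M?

15.75 s

Step 1: For first-order: t = ln([N₂O]₀/[N₂O])/k
Step 2: t = ln(2.4/0.6)/0.088
Step 3: t = ln(4)/0.088
Step 4: t = 1.386/0.088 = 15.75 s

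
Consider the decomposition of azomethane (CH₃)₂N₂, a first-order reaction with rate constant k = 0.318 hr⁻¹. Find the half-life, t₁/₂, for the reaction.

2.18 hr

Step 1: For a first-order reaction, t₁/₂ = ln(2)/k
Step 2: t₁/₂ = ln(2)/0.318
Step 3: t₁/₂ = 0.6931/0.318 = 2.18 hr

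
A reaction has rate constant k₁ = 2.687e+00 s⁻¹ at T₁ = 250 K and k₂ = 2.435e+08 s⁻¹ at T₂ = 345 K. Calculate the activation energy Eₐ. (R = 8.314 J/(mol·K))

138.3 kJ/mol

Step 1: Use the two-temperature Arrhenius form: ln(k₂/k₁) = -Eₐ/R × (1/T₂ - 1/T₁)
Step 2: ln(k₂/k₁) = ln(2.435e+08/2.687e+00) = ln(9.06215e+07) = 18.3222
Step 3: 1/T₂ - 1/T₁ = 1/345 - 1/250 = -1.101449e-03 K⁻¹
Step 4: Eₐ = -R × ln(k₂/k₁) / (1/T₂ - 1/T₁) = -8.314 × 18.3222 / -1.101449e-03
Step 5: Eₐ = 1.3830e+05 J/mol = 138.3 kJ/mol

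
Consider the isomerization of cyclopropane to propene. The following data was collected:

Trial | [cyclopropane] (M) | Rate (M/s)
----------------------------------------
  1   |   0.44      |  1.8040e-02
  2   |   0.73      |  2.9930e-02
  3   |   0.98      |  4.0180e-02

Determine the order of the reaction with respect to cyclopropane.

first order (1)

Step 1: Compare trials to find order n where rate₂/rate₁ = ([cyclopropane]₂/[cyclopropane]₁)^n
Step 2: rate₂/rate₁ = 2.9930e-02/1.8040e-02 = 1.659
Step 3: [cyclopropane]₂/[cyclopropane]₁ = 0.73/0.44 = 1.659
Step 4: n = ln(1.659)/ln(1.659) = 1.00 ≈ 1
Step 5: The reaction is first order in cyclopropane.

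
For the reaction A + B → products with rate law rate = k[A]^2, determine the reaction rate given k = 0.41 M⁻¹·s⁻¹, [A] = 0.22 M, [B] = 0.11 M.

0.01984 M/s

Step 1: The rate law is rate = k[A]^2
Step 2: Note that the rate does not depend on [B] (zero order in B).
Step 3: rate = 0.41 × (0.22)^2 = 0.019844 M/s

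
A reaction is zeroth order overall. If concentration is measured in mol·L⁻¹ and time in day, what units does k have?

mol·L⁻¹·day⁻¹

Step 1: For overall order n, rate = k × (concentration)^n.
Step 2: Rate has units mol·L⁻¹·day⁻¹; concentration term has units (mol·L⁻¹)^0.
Step 3: k = rate / (concentration)^n, so units of k = (mol·L⁻¹)^(1-0)·day⁻¹ = mol·L⁻¹·day⁻¹.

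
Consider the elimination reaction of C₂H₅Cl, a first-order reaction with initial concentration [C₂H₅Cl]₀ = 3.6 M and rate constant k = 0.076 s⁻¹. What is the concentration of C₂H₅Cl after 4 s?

2.656 M

Step 1: For a first-order reaction: [C₂H₅Cl] = [C₂H₅Cl]₀ × e^(-kt)
Step 2: [C₂H₅Cl] = 3.6 × e^(-0.076 × 4)
Step 3: [C₂H₅Cl] = 3.6 × e^(-0.304)
Step 4: [C₂H₅Cl] = 3.6 × 0.737861 = 2.656 M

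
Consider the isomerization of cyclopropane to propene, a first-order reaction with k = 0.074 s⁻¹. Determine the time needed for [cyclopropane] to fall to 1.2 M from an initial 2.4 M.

9.367 s

Step 1: For first-order: t = ln([cyclopropane]₀/[cyclopropane])/k
Step 2: t = ln(2.4/1.2)/0.074
Step 3: t = ln(2)/0.074
Step 4: t = 0.6931/0.074 = 9.367 s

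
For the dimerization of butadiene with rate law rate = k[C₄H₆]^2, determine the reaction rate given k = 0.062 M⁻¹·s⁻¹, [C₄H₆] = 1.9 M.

0.2238 M/s

Step 1: Identify the rate law: rate = k[C₄H₆]^2
Step 2: Substitute values: rate = 0.062 × (1.9)^2
Step 3: Calculate: rate = 0.062 × 3.61 = 0.22382 M/s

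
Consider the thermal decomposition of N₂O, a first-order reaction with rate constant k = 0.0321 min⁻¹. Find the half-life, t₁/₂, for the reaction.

21.59 min

Step 1: For a first-order reaction, t₁/₂ = ln(2)/k
Step 2: t₁/₂ = ln(2)/0.0321
Step 3: t₁/₂ = 0.6931/0.0321 = 21.59 min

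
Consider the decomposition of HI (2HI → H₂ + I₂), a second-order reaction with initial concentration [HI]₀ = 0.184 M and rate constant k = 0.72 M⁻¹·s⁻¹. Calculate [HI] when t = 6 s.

0.1025 M

Step 1: For a second-order reaction: 1/[HI] = 1/[HI]₀ + kt
Step 2: 1/[HI] = 1/0.184 + 0.72 × 6
Step 3: 1/[HI] = 5.435 + 4.32 = 9.755
Step 4: [HI] = 1/9.755 = 0.1025 M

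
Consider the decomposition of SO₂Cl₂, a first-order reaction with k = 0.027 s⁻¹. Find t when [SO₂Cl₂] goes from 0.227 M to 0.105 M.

28.56 s

Step 1: For first-order: t = ln([SO₂Cl₂]₀/[SO₂Cl₂])/k
Step 2: t = ln(0.227/0.105)/0.027
Step 3: t = ln(2.162)/0.027
Step 4: t = 0.771/0.027 = 28.56 s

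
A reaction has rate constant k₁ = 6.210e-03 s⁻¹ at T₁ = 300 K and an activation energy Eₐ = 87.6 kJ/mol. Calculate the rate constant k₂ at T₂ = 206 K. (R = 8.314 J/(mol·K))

6.807e-10 s⁻¹

Step 1: Use the two-temperature Arrhenius form: ln(k₂/k₁) = -Eₐ/R × (1/T₂ - 1/T₁)
Step 2: Convert Eₐ to J/mol: 87.6 kJ/mol = 87600 J/mol
Step 3: 1/T₂ - 1/T₁ = 1/206 - 1/300 = 1.521036e-03 K⁻¹
Step 4: ln(k₂/k₁) = -87600/8.314 × 1.521036e-03 = -16.02631
Step 5: k₂ = k₁ × exp(-16.02631) = 6.210e-03 × 1.09613e-07 = 6.807e-10 s⁻¹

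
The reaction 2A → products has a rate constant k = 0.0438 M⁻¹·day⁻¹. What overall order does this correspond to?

second order (2)

Step 1: The units of k for an nth-order reaction are (concentration)^(1-n)·(time)⁻¹.
Step 2: Here k has units M⁻¹·day⁻¹, so the concentration exponent is -1.
Step 3: 1 - n = -1 ⇒ n = 2. The reaction is second order.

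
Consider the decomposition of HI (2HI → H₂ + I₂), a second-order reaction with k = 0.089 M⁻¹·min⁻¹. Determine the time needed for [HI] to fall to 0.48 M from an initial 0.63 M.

5.573 min

Step 1: For second-order: t = (1/[HI] - 1/[HI]₀)/k
Step 2: t = (1/0.48 - 1/0.63)/0.089
Step 3: t = (2.083 - 1.587)/0.089
Step 4: t = 0.496/0.089 = 5.573 min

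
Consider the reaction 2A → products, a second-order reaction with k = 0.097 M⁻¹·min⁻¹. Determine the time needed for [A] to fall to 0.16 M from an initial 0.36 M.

35.8 min

Step 1: For second-order: t = (1/[A] - 1/[A]₀)/k
Step 2: t = (1/0.16 - 1/0.36)/0.097
Step 3: t = (6.25 - 2.778)/0.097
Step 4: t = 3.472/0.097 = 35.8 min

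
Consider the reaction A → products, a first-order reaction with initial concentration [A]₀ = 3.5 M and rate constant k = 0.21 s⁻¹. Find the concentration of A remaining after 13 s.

0.2283 M

Step 1: For a first-order reaction: [A] = [A]₀ × e^(-kt)
Step 2: [A] = 3.5 × e^(-0.21 × 13)
Step 3: [A] = 3.5 × e^(-2.73)
Step 4: [A] = 3.5 × 0.0652193 = 0.2283 M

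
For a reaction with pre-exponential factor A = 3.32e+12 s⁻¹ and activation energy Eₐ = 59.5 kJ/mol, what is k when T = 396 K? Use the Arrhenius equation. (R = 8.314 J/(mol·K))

4.70e+04 s⁻¹

Step 1: Use the Arrhenius equation: k = A × exp(-Eₐ/RT)
Step 2: Convert Eₐ to J/mol: 59.5 kJ/mol = 59500 J/mol
Step 3: Calculate the exponent: -Eₐ/(RT) = -59500/(8.314 × 396) = -18.07223
Step 4: k = 3.32e+12 × exp(-18.07223)
Step 5: k = 3.32e+12 × 1.41687e-08 = 4.7040e+04 s⁻¹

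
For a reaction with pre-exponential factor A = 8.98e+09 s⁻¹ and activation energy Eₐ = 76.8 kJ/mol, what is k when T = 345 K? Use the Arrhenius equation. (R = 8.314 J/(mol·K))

2.11e-02 s⁻¹

Step 1: Use the Arrhenius equation: k = A × exp(-Eₐ/RT)
Step 2: Convert Eₐ to J/mol: 76.8 kJ/mol = 76800 J/mol
Step 3: Calculate the exponent: -Eₐ/(RT) = -76800/(8.314 × 345) = -26.77516
Step 4: k = 8.98e+09 × exp(-26.77516)
Step 5: k = 8.98e+09 × 2.35340e-12 = 2.1134e-02 s⁻¹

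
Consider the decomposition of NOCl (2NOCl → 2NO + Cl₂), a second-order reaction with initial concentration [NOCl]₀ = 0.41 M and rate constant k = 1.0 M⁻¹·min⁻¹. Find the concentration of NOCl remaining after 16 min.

0.05423 M

Step 1: For a second-order reaction: 1/[NOCl] = 1/[NOCl]₀ + kt
Step 2: 1/[NOCl] = 1/0.41 + 1.0 × 16
Step 3: 1/[NOCl] = 2.439 + 16 = 18.44
Step 4: [NOCl] = 1/18.44 = 0.05423 M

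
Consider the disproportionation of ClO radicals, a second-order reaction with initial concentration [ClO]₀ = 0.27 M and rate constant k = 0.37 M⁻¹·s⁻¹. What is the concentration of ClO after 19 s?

0.09316 M

Step 1: For a second-order reaction: 1/[ClO] = 1/[ClO]₀ + kt
Step 2: 1/[ClO] = 1/0.27 + 0.37 × 19
Step 3: 1/[ClO] = 3.704 + 7.03 = 10.73
Step 4: [ClO] = 1/10.73 = 0.09316 M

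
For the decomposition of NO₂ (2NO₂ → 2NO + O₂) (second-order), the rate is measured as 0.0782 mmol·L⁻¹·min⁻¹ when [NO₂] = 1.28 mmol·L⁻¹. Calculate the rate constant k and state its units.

0.04773 (mmol·L⁻¹)⁻¹·min⁻¹

Step 1: rate = k[NO₂]^2, so k = rate / [NO₂]^2.
Step 2: k = 0.0782 / (1.28)^2 = 0.0782 / 1.638.
Step 3: k = 0.04773 (mmol·L⁻¹)⁻¹·min⁻¹.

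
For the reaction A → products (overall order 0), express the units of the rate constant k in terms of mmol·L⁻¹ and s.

mmol·L⁻¹·s⁻¹

Step 1: For overall order n, rate = k × (concentration)^n.
Step 2: Rate has units mmol·L⁻¹·s⁻¹; concentration term has units (mmol·L⁻¹)^0.
Step 3: k = rate / (concentration)^n, so units of k = (mmol·L⁻¹)^(1-0)·s⁻¹ = mmol·L⁻¹·s⁻¹.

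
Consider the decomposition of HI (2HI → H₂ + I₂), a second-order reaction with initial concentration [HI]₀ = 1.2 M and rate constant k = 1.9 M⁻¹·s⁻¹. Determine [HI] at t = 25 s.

0.02069 M

Step 1: For a second-order reaction: 1/[HI] = 1/[HI]₀ + kt
Step 2: 1/[HI] = 1/1.2 + 1.9 × 25
Step 3: 1/[HI] = 0.8333 + 47.5 = 48.33
Step 4: [HI] = 1/48.33 = 0.02069 M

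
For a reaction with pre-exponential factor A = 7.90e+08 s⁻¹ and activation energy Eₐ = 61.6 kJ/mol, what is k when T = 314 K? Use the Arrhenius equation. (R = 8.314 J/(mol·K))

4.47e-02 s⁻¹

Step 1: Use the Arrhenius equation: k = A × exp(-Eₐ/RT)
Step 2: Convert Eₐ to J/mol: 61.6 kJ/mol = 61600 J/mol
Step 3: Calculate the exponent: -Eₐ/(RT) = -61600/(8.314 × 314) = -23.59614
Step 4: k = 7.90e+08 × exp(-23.59614)
Step 5: k = 7.90e+08 × 5.65362e-11 = 4.4664e-02 s⁻¹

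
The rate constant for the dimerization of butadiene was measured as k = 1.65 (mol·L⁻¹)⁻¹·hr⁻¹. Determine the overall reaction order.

second order (2)

Step 1: The units of k for an nth-order reaction are (concentration)^(1-n)·(time)⁻¹.
Step 2: Here k has units (mol·L⁻¹)⁻¹·hr⁻¹, so the concentration exponent is -1.
Step 3: 1 - n = -1 ⇒ n = 2. The reaction is second order.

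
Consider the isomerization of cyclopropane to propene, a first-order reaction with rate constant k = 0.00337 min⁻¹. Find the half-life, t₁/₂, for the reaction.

205.7 min

Step 1: For a first-order reaction, t₁/₂ = ln(2)/k
Step 2: t₁/₂ = ln(2)/0.00337
Step 3: t₁/₂ = 0.6931/0.00337 = 205.7 min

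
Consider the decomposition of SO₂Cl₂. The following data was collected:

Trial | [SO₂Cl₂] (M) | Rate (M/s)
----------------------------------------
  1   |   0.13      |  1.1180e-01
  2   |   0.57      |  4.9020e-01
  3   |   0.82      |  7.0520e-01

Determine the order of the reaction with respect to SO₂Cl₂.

first order (1)

Step 1: Compare trials to find order n where rate₂/rate₁ = ([SO₂Cl₂]₂/[SO₂Cl₂]₁)^n
Step 2: rate₂/rate₁ = 4.9020e-01/1.1180e-01 = 4.385
Step 3: [SO₂Cl₂]₂/[SO₂Cl₂]₁ = 0.57/0.13 = 4.385
Step 4: n = ln(4.385)/ln(4.385) = 1.00 ≈ 1
Step 5: The reaction is first order in SO₂Cl₂.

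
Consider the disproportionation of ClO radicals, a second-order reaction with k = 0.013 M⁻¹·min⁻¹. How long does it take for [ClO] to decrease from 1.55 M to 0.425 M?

131.4 min

Step 1: For second-order: t = (1/[ClO] - 1/[ClO]₀)/k
Step 2: t = (1/0.425 - 1/1.55)/0.013
Step 3: t = (2.353 - 0.6452)/0.013
Step 4: t = 1.708/0.013 = 131.4 min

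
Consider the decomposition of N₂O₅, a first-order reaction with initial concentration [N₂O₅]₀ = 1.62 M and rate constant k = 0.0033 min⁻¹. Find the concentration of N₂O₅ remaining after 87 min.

1.216 M

Step 1: For a first-order reaction: [N₂O₅] = [N₂O₅]₀ × e^(-kt)
Step 2: [N₂O₅] = 1.62 × e^(-0.0033 × 87)
Step 3: [N₂O₅] = 1.62 × e^(-0.2871)
Step 4: [N₂O₅] = 1.62 × 0.750437 = 1.216 M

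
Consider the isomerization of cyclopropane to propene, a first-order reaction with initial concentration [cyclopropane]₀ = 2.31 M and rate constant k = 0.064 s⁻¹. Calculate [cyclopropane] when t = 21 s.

0.6024 M

Step 1: For a first-order reaction: [cyclopropane] = [cyclopropane]₀ × e^(-kt)
Step 2: [cyclopropane] = 2.31 × e^(-0.064 × 21)
Step 3: [cyclopropane] = 2.31 × e^(-1.344)
Step 4: [cyclopropane] = 2.31 × 0.2608 = 0.6024 M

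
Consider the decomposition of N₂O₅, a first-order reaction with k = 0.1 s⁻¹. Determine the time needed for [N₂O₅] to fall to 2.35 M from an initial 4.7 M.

6.931 s

Step 1: For first-order: t = ln([N₂O₅]₀/[N₂O₅])/k
Step 2: t = ln(4.7/2.35)/0.1
Step 3: t = ln(2)/0.1
Step 4: t = 0.6931/0.1 = 6.931 s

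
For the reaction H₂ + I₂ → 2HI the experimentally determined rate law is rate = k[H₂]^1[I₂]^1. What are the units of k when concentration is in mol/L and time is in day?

(mol/L)⁻¹·day⁻¹

Step 1: Overall order = 1 + 1 = 2.
Step 2: rate has units mol/L·day⁻¹; [H₂]^1[I₂]^1 has units (mol/L)^2.
Step 3: k = rate/([H₂]^1[I₂]^1), so units of k = (mol/L)^(1-2)·day⁻¹ = (mol/L)⁻¹·day⁻¹.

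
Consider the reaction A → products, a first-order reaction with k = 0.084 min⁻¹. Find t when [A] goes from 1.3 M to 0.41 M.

13.74 min

Step 1: For first-order: t = ln([A]₀/[A])/k
Step 2: t = ln(1.3/0.41)/0.084
Step 3: t = ln(3.171)/0.084
Step 4: t = 1.154/0.084 = 13.74 min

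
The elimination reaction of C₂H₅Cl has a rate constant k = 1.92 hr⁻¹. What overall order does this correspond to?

first order (1)

Step 1: The units of k for an nth-order reaction are (concentration)^(1-n)·(time)⁻¹.
Step 2: Here k has units hr⁻¹, so the concentration exponent is 0.
Step 3: 1 - n = 0 ⇒ n = 1. The reaction is first order.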